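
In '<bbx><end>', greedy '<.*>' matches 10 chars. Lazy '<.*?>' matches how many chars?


Greedy '<.*>' tries to match as MUCH as possible.
Lazy '<.*?>' tries to match as LITTLE as possible.

String: '<bbx><end>'
Greedy '<.*>' starts at first '<' and extends to the LAST '>': '<bbx><end>' (10 chars)
Lazy '<.*?>' starts at first '<' and stops at the FIRST '>': '<bbx>' (5 chars)

5


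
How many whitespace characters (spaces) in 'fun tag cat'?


\s matches whitespace characters (spaces, tabs, etc.).
Text: 'fun tag cat'
This text has 3 words separated by spaces.
Number of spaces = number of words - 1 = 3 - 1 = 2

2


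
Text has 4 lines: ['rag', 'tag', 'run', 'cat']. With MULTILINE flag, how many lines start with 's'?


With MULTILINE flag, ^ matches the start of each line.
Lines: ['rag', 'tag', 'run', 'cat']
Checking which lines start with 's':
  Line 1: 'rag' -> no
  Line 2: 'tag' -> no
  Line 3: 'run' -> no
  Line 4: 'cat' -> no
Matching lines: []
Count: 0

0


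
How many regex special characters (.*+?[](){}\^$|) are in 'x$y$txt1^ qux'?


Regex special characters are: . * + ? [ ] ( ) { } \ ^ $ |
Scanning 'x$y$txt1^ qux':
  pos 1: '$' -> SPECIAL
  pos 3: '$' -> SPECIAL
  pos 8: '^' -> SPECIAL
Special chars found: ['$', '$', '^']
Total: 3

3


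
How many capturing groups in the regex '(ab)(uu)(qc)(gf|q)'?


To count capturing groups, count each '(' that starts a group.
Pattern: '(ab)(uu)(qc)(gf|q)'
Walking through the pattern:
  Position 0: '(' -> group #1
  Position 4: '(' -> group #2
  Position 8: '(' -> group #3
  Position 12: '(' -> group #4
Total capturing groups: 4

4


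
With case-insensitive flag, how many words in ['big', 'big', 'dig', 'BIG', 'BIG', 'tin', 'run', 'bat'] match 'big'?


Case-insensitive matching: compare each word's lowercase form to 'big'.
  'big' -> lower='big' -> MATCH
  'big' -> lower='big' -> MATCH
  'dig' -> lower='dig' -> no
  'BIG' -> lower='big' -> MATCH
  'BIG' -> lower='big' -> MATCH
  'tin' -> lower='tin' -> no
  'run' -> lower='run' -> no
  'bat' -> lower='bat' -> no
Matches: ['big', 'big', 'BIG', 'BIG']
Count: 4

4


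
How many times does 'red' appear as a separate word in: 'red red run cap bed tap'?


Scanning each word for exact match 'red':
  Word 1: 'red' -> MATCH
  Word 2: 'red' -> MATCH
  Word 3: 'run' -> no
  Word 4: 'cap' -> no
  Word 5: 'bed' -> no
  Word 6: 'tap' -> no
Total matches: 2

2


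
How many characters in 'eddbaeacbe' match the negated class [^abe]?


Negated class [^abe] matches any char NOT in {a, b, e}
Scanning 'eddbaeacbe':
  pos 0: 'e' -> no (excluded)
  pos 1: 'd' -> MATCH
  pos 2: 'd' -> MATCH
  pos 3: 'b' -> no (excluded)
  pos 4: 'a' -> no (excluded)
  pos 5: 'e' -> no (excluded)
  pos 6: 'a' -> no (excluded)
  pos 7: 'c' -> MATCH
  pos 8: 'b' -> no (excluded)
  pos 9: 'e' -> no (excluded)
Total matches: 3

3


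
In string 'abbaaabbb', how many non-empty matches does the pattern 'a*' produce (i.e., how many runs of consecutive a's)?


Pattern 'a*' matches zero or more a's. We want non-empty runs of consecutive a's.
String: 'abbaaabbb'
Walking through the string to find runs of a's:
  Run 1: positions 0-0 -> 'a'
  Run 2: positions 3-5 -> 'aaa'
Non-empty runs found: ['a', 'aaa']
Count: 2

2


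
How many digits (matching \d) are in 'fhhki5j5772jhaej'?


\d matches any digit 0-9.
Scanning 'fhhki5j5772jhaej':
  pos 5: '5' -> DIGIT
  pos 7: '5' -> DIGIT
  pos 8: '7' -> DIGIT
  pos 9: '7' -> DIGIT
  pos 10: '2' -> DIGIT
Digits found: ['5', '5', '7', '7', '2']
Total: 5

5


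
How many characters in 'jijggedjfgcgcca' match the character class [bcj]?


Character class [bcj] matches any of: {b, c, j}
Scanning string 'jijggedjfgcgcca' character by character:
  pos 0: 'j' -> MATCH
  pos 1: 'i' -> no
  pos 2: 'j' -> MATCH
  pos 3: 'g' -> no
  pos 4: 'g' -> no
  pos 5: 'e' -> no
  pos 6: 'd' -> no
  pos 7: 'j' -> MATCH
  pos 8: 'f' -> no
  pos 9: 'g' -> no
  pos 10: 'c' -> MATCH
  pos 11: 'g' -> no
  pos 12: 'c' -> MATCH
  pos 13: 'c' -> MATCH
  pos 14: 'a' -> no
Total matches: 6

6


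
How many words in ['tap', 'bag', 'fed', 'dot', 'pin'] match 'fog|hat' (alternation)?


Alternation 'fog|hat' matches either 'fog' or 'hat'.
Checking each word:
  'tap' -> no
  'bag' -> no
  'fed' -> no
  'dot' -> no
  'pin' -> no
Matches: []
Count: 0

0


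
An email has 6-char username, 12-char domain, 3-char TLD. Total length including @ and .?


An email address has format: username@domain.tld
Username length: 6
'@' character: 1
Domain length: 12
'.' character: 1
TLD length: 3
Total = 6 + 1 + 12 + 1 + 3 = 23

23


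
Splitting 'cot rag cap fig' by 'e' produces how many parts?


Splitting by 'e' breaks the string at each occurrence of the separator.
Text: 'cot rag cap fig'
Parts after split:
  Part 1: 'cot rag cap fig'
Total parts: 1

1


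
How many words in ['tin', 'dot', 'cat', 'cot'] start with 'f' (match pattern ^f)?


Pattern ^f anchors to start of word. Check which words begin with 'f':
  'tin' -> no
  'dot' -> no
  'cat' -> no
  'cot' -> no
Matching words: []
Count: 0

0


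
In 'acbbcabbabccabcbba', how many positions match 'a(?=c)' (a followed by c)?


Lookahead 'a(?=c)' matches 'a' only when followed by 'c'.
String: 'acbbcabbabccabcbba'
Checking each position where char is 'a':
  pos 0: 'a' -> MATCH (next='c')
  pos 5: 'a' -> no (next='b')
  pos 8: 'a' -> no (next='b')
  pos 12: 'a' -> no (next='b')
Matching positions: [0]
Count: 1

1


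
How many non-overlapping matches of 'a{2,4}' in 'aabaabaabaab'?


Pattern 'a{2,4}' matches between 2 and 4 consecutive a's (greedy).
String: 'aabaabaabaab'
Finding runs of a's and applying greedy matching:
  Run at pos 0: 'aa' (length 2)
  Run at pos 3: 'aa' (length 2)
  Run at pos 6: 'aa' (length 2)
  Run at pos 9: 'aa' (length 2)
Matches: ['aa', 'aa', 'aa', 'aa']
Count: 4

4


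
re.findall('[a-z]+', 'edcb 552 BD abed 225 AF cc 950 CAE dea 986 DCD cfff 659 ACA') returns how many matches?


Pattern '[a-z]+' finds one or more lowercase letters.
Text: 'edcb 552 BD abed 225 AF cc 950 CAE dea 986 DCD cfff 659 ACA'
Scanning for matches:
  Match 1: 'edcb'
  Match 2: 'abed'
  Match 3: 'cc'
  Match 4: 'dea'
  Match 5: 'cfff'
Total matches: 5

5


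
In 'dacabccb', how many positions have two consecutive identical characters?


Looking for consecutive identical characters in 'dacabccb':
  pos 0-1: 'd' vs 'a' -> different
  pos 1-2: 'a' vs 'c' -> different
  pos 2-3: 'c' vs 'a' -> different
  pos 3-4: 'a' vs 'b' -> different
  pos 4-5: 'b' vs 'c' -> different
  pos 5-6: 'c' vs 'c' -> MATCH ('cc')
  pos 6-7: 'c' vs 'b' -> different
Consecutive identical pairs: ['cc']
Count: 1

1


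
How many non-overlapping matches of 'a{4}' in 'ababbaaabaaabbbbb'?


Pattern 'a{4}' matches exactly 4 consecutive a's (greedy, non-overlapping).
String: 'ababbaaabaaabbbbb'
Scanning for runs of a's:
  Run at pos 0: 'a' (length 1) -> 0 match(es)
  Run at pos 2: 'a' (length 1) -> 0 match(es)
  Run at pos 5: 'aaa' (length 3) -> 0 match(es)
  Run at pos 9: 'aaa' (length 3) -> 0 match(es)
Matches found: []
Total: 0

0


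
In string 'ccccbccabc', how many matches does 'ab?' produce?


Pattern 'ab?' matches 'a' optionally followed by 'b'.
String: 'ccccbccabc'
Scanning left to right for 'a' then checking next char:
  Match 1: 'ab' (a followed by b)
Total matches: 1

1


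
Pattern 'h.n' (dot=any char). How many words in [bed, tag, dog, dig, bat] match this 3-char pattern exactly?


Pattern 'h.n' means: starts with 'h', any single char, ends with 'n'.
Checking each word (must be exactly 3 chars):
  'bed' (len=3): no
  'tag' (len=3): no
  'dog' (len=3): no
  'dig' (len=3): no
  'bat' (len=3): no
Matching words: []
Total: 0

0


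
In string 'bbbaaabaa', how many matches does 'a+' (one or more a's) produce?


Pattern 'a+' matches one or more consecutive a's.
String: 'bbbaaabaa'
Scanning for runs of a:
  Match 1: 'aaa' (length 3)
  Match 2: 'aa' (length 2)
Total matches: 2

2


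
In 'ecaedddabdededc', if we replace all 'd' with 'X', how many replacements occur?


re.sub('d', 'X', text) replaces every occurrence of 'd' with 'X'.
Text: 'ecaedddabdededc'
Scanning for 'd':
  pos 4: 'd' -> replacement #1
  pos 5: 'd' -> replacement #2
  pos 6: 'd' -> replacement #3
  pos 9: 'd' -> replacement #4
  pos 11: 'd' -> replacement #5
  pos 13: 'd' -> replacement #6
Total replacements: 6

6


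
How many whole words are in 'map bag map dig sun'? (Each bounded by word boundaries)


Word boundaries (\b) mark the start/end of each word.
Text: 'map bag map dig sun'
Splitting by whitespace:
  Word 1: 'map'
  Word 2: 'bag'
  Word 3: 'map'
  Word 4: 'dig'
  Word 5: 'sun'
Total whole words: 5

5


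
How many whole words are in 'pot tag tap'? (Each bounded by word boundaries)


Word boundaries (\b) mark the start/end of each word.
Text: 'pot tag tap'
Splitting by whitespace:
  Word 1: 'pot'
  Word 2: 'tag'
  Word 3: 'tap'
Total whole words: 3

3


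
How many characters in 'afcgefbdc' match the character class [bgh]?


Character class [bgh] matches any of: {b, g, h}
Scanning string 'afcgefbdc' character by character:
  pos 0: 'a' -> no
  pos 1: 'f' -> no
  pos 2: 'c' -> no
  pos 3: 'g' -> MATCH
  pos 4: 'e' -> no
  pos 5: 'f' -> no
  pos 6: 'b' -> MATCH
  pos 7: 'd' -> no
  pos 8: 'c' -> no
Total matches: 2

2


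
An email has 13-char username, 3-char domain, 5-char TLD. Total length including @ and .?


An email address has format: username@domain.tld
Username length: 13
'@' character: 1
Domain length: 3
'.' character: 1
TLD length: 5
Total = 13 + 1 + 3 + 1 + 5 = 23

23


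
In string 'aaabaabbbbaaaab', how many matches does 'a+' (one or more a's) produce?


Pattern 'a+' matches one or more consecutive a's.
String: 'aaabaabbbbaaaab'
Scanning for runs of a:
  Match 1: 'aaa' (length 3)
  Match 2: 'aa' (length 2)
  Match 3: 'aaaa' (length 4)
Total matches: 3

3


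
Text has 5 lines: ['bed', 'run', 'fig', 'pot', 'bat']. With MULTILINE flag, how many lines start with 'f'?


With MULTILINE flag, ^ matches the start of each line.
Lines: ['bed', 'run', 'fig', 'pot', 'bat']
Checking which lines start with 'f':
  Line 1: 'bed' -> no
  Line 2: 'run' -> no
  Line 3: 'fig' -> MATCH
  Line 4: 'pot' -> no
  Line 5: 'bat' -> no
Matching lines: ['fig']
Count: 1

1


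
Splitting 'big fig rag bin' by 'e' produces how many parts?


Splitting by 'e' breaks the string at each occurrence of the separator.
Text: 'big fig rag bin'
Parts after split:
  Part 1: 'big fig rag bin'
Total parts: 1

1


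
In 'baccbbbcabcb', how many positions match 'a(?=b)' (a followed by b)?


Lookahead 'a(?=b)' matches 'a' only when followed by 'b'.
String: 'baccbbbcabcb'
Checking each position where char is 'a':
  pos 1: 'a' -> no (next='c')
  pos 8: 'a' -> MATCH (next='b')
Matching positions: [8]
Count: 1

1


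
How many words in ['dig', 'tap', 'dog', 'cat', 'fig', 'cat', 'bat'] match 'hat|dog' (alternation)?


Alternation 'hat|dog' matches either 'hat' or 'dog'.
Checking each word:
  'dig' -> no
  'tap' -> no
  'dog' -> MATCH
  'cat' -> no
  'fig' -> no
  'cat' -> no
  'bat' -> no
Matches: ['dog']
Count: 1

1


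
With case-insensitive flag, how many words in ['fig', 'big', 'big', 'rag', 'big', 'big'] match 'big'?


Case-insensitive matching: compare each word's lowercase form to 'big'.
  'fig' -> lower='fig' -> no
  'big' -> lower='big' -> MATCH
  'big' -> lower='big' -> MATCH
  'rag' -> lower='rag' -> no
  'big' -> lower='big' -> MATCH
  'big' -> lower='big' -> MATCH
Matches: ['big', 'big', 'big', 'big']
Count: 4

4


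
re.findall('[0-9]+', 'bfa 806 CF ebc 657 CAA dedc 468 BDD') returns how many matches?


Pattern '[0-9]+' finds one or more digits.
Text: 'bfa 806 CF ebc 657 CAA dedc 468 BDD'
Scanning for matches:
  Match 1: '806'
  Match 2: '657'
  Match 3: '468'
Total matches: 3

3


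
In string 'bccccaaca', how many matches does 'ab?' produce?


Pattern 'ab?' matches 'a' optionally followed by 'b'.
String: 'bccccaaca'
Scanning left to right for 'a' then checking next char:
  Match 1: 'a' (a not followed by b)
  Match 2: 'a' (a not followed by b)
  Match 3: 'a' (a not followed by b)
Total matches: 3

3


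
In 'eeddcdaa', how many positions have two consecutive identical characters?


Looking for consecutive identical characters in 'eeddcdaa':
  pos 0-1: 'e' vs 'e' -> MATCH ('ee')
  pos 1-2: 'e' vs 'd' -> different
  pos 2-3: 'd' vs 'd' -> MATCH ('dd')
  pos 3-4: 'd' vs 'c' -> different
  pos 4-5: 'c' vs 'd' -> different
  pos 5-6: 'd' vs 'a' -> different
  pos 6-7: 'a' vs 'a' -> MATCH ('aa')
Consecutive identical pairs: ['ee', 'dd', 'aa']
Count: 3

3


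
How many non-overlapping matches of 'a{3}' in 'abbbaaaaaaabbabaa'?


Pattern 'a{3}' matches exactly 3 consecutive a's (greedy, non-overlapping).
String: 'abbbaaaaaaabbabaa'
Scanning for runs of a's:
  Run at pos 0: 'a' (length 1) -> 0 match(es)
  Run at pos 4: 'aaaaaaa' (length 7) -> 2 match(es)
  Run at pos 13: 'a' (length 1) -> 0 match(es)
  Run at pos 15: 'aa' (length 2) -> 0 match(es)
Matches found: ['aaa', 'aaa']
Total: 2

2


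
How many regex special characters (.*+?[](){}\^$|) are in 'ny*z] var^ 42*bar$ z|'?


Regex special characters are: . * + ? [ ] ( ) { } \ ^ $ |
Scanning 'ny*z] var^ 42*bar$ z|':
  pos 2: '*' -> SPECIAL
  pos 4: ']' -> SPECIAL
  pos 9: '^' -> SPECIAL
  pos 13: '*' -> SPECIAL
  pos 17: '$' -> SPECIAL
  pos 20: '|' -> SPECIAL
Special chars found: ['*', ']', '^', '*', '$', '|']
Total: 6

6


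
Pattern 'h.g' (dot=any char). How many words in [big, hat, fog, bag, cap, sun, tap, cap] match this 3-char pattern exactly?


Pattern 'h.g' means: starts with 'h', any single char, ends with 'g'.
Checking each word (must be exactly 3 chars):
  'big' (len=3): no
  'hat' (len=3): no
  'fog' (len=3): no
  'bag' (len=3): no
  'cap' (len=3): no
  'sun' (len=3): no
  'tap' (len=3): no
  'cap' (len=3): no
Matching words: []
Total: 0

0


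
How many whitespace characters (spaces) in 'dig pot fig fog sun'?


\s matches whitespace characters (spaces, tabs, etc.).
Text: 'dig pot fig fog sun'
This text has 5 words separated by spaces.
Number of spaces = number of words - 1 = 5 - 1 = 4

4


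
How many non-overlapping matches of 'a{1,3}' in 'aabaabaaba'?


Pattern 'a{1,3}' matches between 1 and 3 consecutive a's (greedy).
String: 'aabaabaaba'
Finding runs of a's and applying greedy matching:
  Run at pos 0: 'aa' (length 2)
  Run at pos 3: 'aa' (length 2)
  Run at pos 6: 'aa' (length 2)
  Run at pos 9: 'a' (length 1)
Matches: ['aa', 'aa', 'aa', 'a']
Count: 4

4


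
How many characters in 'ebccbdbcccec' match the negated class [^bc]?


Negated class [^bc] matches any char NOT in {b, c}
Scanning 'ebccbdbcccec':
  pos 0: 'e' -> MATCH
  pos 1: 'b' -> no (excluded)
  pos 2: 'c' -> no (excluded)
  pos 3: 'c' -> no (excluded)
  pos 4: 'b' -> no (excluded)
  pos 5: 'd' -> MATCH
  pos 6: 'b' -> no (excluded)
  pos 7: 'c' -> no (excluded)
  pos 8: 'c' -> no (excluded)
  pos 9: 'c' -> no (excluded)
  pos 10: 'e' -> MATCH
  pos 11: 'c' -> no (excluded)
Total matches: 3

3


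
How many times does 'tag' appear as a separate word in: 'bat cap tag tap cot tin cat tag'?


Scanning each word for exact match 'tag':
  Word 1: 'bat' -> no
  Word 2: 'cap' -> no
  Word 3: 'tag' -> MATCH
  Word 4: 'tap' -> no
  Word 5: 'cot' -> no
  Word 6: 'tin' -> no
  Word 7: 'cat' -> no
  Word 8: 'tag' -> MATCH
Total matches: 2

2


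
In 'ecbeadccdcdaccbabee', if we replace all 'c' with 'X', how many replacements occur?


re.sub('c', 'X', text) replaces every occurrence of 'c' with 'X'.
Text: 'ecbeadccdcdaccbabee'
Scanning for 'c':
  pos 1: 'c' -> replacement #1
  pos 6: 'c' -> replacement #2
  pos 7: 'c' -> replacement #3
  pos 9: 'c' -> replacement #4
  pos 12: 'c' -> replacement #5
  pos 13: 'c' -> replacement #6
Total replacements: 6

6


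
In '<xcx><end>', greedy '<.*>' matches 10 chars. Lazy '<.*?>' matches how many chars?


Greedy '<.*>' tries to match as MUCH as possible.
Lazy '<.*?>' tries to match as LITTLE as possible.

String: '<xcx><end>'
Greedy '<.*>' starts at first '<' and extends to the LAST '>': '<xcx><end>' (10 chars)
Lazy '<.*?>' starts at first '<' and stops at the FIRST '>': '<xcx>' (5 chars)

5


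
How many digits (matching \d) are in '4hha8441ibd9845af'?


\d matches any digit 0-9.
Scanning '4hha8441ibd9845af':
  pos 0: '4' -> DIGIT
  pos 4: '8' -> DIGIT
  pos 5: '4' -> DIGIT
  pos 6: '4' -> DIGIT
  pos 7: '1' -> DIGIT
  pos 11: '9' -> DIGIT
  pos 12: '8' -> DIGIT
  pos 13: '4' -> DIGIT
  pos 14: '5' -> DIGIT
Digits found: ['4', '8', '4', '4', '1', '9', '8', '4', '5']
Total: 9

9


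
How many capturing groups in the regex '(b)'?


To count capturing groups, count each '(' that starts a group.
Pattern: '(b)'
Walking through the pattern:
  Position 0: '(' -> group #1
Total capturing groups: 1

1


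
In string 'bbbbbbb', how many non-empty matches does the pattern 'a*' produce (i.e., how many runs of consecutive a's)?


Pattern 'a*' matches zero or more a's. We want non-empty runs of consecutive a's.
String: 'bbbbbbb'
Walking through the string to find runs of a's:
Non-empty runs found: []
Count: 0

0


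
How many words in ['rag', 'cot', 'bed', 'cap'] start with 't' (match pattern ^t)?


Pattern ^t anchors to start of word. Check which words begin with 't':
  'rag' -> no
  'cot' -> no
  'bed' -> no
  'cap' -> no
Matching words: []
Count: 0

0


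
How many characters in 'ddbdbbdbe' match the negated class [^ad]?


Negated class [^ad] matches any char NOT in {a, d}
Scanning 'ddbdbbdbe':
  pos 0: 'd' -> no (excluded)
  pos 1: 'd' -> no (excluded)
  pos 2: 'b' -> MATCH
  pos 3: 'd' -> no (excluded)
  pos 4: 'b' -> MATCH
  pos 5: 'b' -> MATCH
  pos 6: 'd' -> no (excluded)
  pos 7: 'b' -> MATCH
  pos 8: 'e' -> MATCH
Total matches: 5

5


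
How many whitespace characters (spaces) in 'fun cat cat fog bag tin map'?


\s matches whitespace characters (spaces, tabs, etc.).
Text: 'fun cat cat fog bag tin map'
This text has 7 words separated by spaces.
Number of spaces = number of words - 1 = 7 - 1 = 6

6


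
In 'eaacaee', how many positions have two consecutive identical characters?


Looking for consecutive identical characters in 'eaacaee':
  pos 0-1: 'e' vs 'a' -> different
  pos 1-2: 'a' vs 'a' -> MATCH ('aa')
  pos 2-3: 'a' vs 'c' -> different
  pos 3-4: 'c' vs 'a' -> different
  pos 4-5: 'a' vs 'e' -> different
  pos 5-6: 'e' vs 'e' -> MATCH ('ee')
Consecutive identical pairs: ['aa', 'ee']
Count: 2

2


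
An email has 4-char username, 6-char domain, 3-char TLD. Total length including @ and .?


An email address has format: username@domain.tld
Username length: 4
'@' character: 1
Domain length: 6
'.' character: 1
TLD length: 3
Total = 4 + 1 + 6 + 1 + 3 = 15

15


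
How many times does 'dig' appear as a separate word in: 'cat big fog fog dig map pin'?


Scanning each word for exact match 'dig':
  Word 1: 'cat' -> no
  Word 2: 'big' -> no
  Word 3: 'fog' -> no
  Word 4: 'fog' -> no
  Word 5: 'dig' -> MATCH
  Word 6: 'map' -> no
  Word 7: 'pin' -> no
Total matches: 1

1


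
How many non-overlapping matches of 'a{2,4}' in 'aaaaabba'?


Pattern 'a{2,4}' matches between 2 and 4 consecutive a's (greedy).
String: 'aaaaabba'
Finding runs of a's and applying greedy matching:
  Run at pos 0: 'aaaaa' (length 5)
  Run at pos 7: 'a' (length 1)
Matches: ['aaaa']
Count: 1

1


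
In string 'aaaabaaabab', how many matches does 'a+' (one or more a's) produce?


Pattern 'a+' matches one or more consecutive a's.
String: 'aaaabaaabab'
Scanning for runs of a:
  Match 1: 'aaaa' (length 4)
  Match 2: 'aaa' (length 3)
  Match 3: 'a' (length 1)
Total matches: 3

3


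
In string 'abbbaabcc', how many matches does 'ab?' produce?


Pattern 'ab?' matches 'a' optionally followed by 'b'.
String: 'abbbaabcc'
Scanning left to right for 'a' then checking next char:
  Match 1: 'ab' (a followed by b)
  Match 2: 'a' (a not followed by b)
  Match 3: 'ab' (a followed by b)
Total matches: 3

3


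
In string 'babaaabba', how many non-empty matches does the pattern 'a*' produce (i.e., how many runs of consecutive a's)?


Pattern 'a*' matches zero or more a's. We want non-empty runs of consecutive a's.
String: 'babaaabba'
Walking through the string to find runs of a's:
  Run 1: positions 1-1 -> 'a'
  Run 2: positions 3-5 -> 'aaa'
  Run 3: positions 8-8 -> 'a'
Non-empty runs found: ['a', 'aaa', 'a']
Count: 3

3


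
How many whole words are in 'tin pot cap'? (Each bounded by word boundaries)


Word boundaries (\b) mark the start/end of each word.
Text: 'tin pot cap'
Splitting by whitespace:
  Word 1: 'tin'
  Word 2: 'pot'
  Word 3: 'cap'
Total whole words: 3

3


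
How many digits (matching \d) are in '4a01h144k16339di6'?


\d matches any digit 0-9.
Scanning '4a01h144k16339di6':
  pos 0: '4' -> DIGIT
  pos 2: '0' -> DIGIT
  pos 3: '1' -> DIGIT
  pos 5: '1' -> DIGIT
  pos 6: '4' -> DIGIT
  pos 7: '4' -> DIGIT
  pos 9: '1' -> DIGIT
  pos 10: '6' -> DIGIT
  pos 11: '3' -> DIGIT
  pos 12: '3' -> DIGIT
  pos 13: '9' -> DIGIT
  pos 16: '6' -> DIGIT
Digits found: ['4', '0', '1', '1', '4', '4', '1', '6', '3', '3', '9', '6']
Total: 12

12


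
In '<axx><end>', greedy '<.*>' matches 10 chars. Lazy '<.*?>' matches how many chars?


Greedy '<.*>' tries to match as MUCH as possible.
Lazy '<.*?>' tries to match as LITTLE as possible.

String: '<axx><end>'
Greedy '<.*>' starts at first '<' and extends to the LAST '>': '<axx><end>' (10 chars)
Lazy '<.*?>' starts at first '<' and stops at the FIRST '>': '<axx>' (5 chars)

5


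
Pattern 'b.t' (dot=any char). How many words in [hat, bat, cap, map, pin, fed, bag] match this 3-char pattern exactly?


Pattern 'b.t' means: starts with 'b', any single char, ends with 't'.
Checking each word (must be exactly 3 chars):
  'hat' (len=3): no
  'bat' (len=3): MATCH
  'cap' (len=3): no
  'map' (len=3): no
  'pin' (len=3): no
  'fed' (len=3): no
  'bag' (len=3): no
Matching words: ['bat']
Total: 1

1


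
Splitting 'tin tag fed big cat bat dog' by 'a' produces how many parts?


Splitting by 'a' breaks the string at each occurrence of the separator.
Text: 'tin tag fed big cat bat dog'
Parts after split:
  Part 1: 'tin t'
  Part 2: 'g fed big c'
  Part 3: 't b'
  Part 4: 't dog'
Total parts: 4

4


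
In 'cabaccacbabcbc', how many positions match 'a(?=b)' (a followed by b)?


Lookahead 'a(?=b)' matches 'a' only when followed by 'b'.
String: 'cabaccacbabcbc'
Checking each position where char is 'a':
  pos 1: 'a' -> MATCH (next='b')
  pos 3: 'a' -> no (next='c')
  pos 6: 'a' -> no (next='c')
  pos 9: 'a' -> MATCH (next='b')
Matching positions: [1, 9]
Count: 2

2


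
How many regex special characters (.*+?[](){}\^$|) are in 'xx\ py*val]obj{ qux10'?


Regex special characters are: . * + ? [ ] ( ) { } \ ^ $ |
Scanning 'xx\ py*val]obj{ qux10':
  pos 2: '\' -> SPECIAL
  pos 6: '*' -> SPECIAL
  pos 10: ']' -> SPECIAL
  pos 14: '{' -> SPECIAL
Special chars found: ['\\', '*', ']', '{']
Total: 4

4


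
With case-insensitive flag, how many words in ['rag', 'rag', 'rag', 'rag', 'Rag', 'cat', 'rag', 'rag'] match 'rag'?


Case-insensitive matching: compare each word's lowercase form to 'rag'.
  'rag' -> lower='rag' -> MATCH
  'rag' -> lower='rag' -> MATCH
  'rag' -> lower='rag' -> MATCH
  'rag' -> lower='rag' -> MATCH
  'Rag' -> lower='rag' -> MATCH
  'cat' -> lower='cat' -> no
  'rag' -> lower='rag' -> MATCH
  'rag' -> lower='rag' -> MATCH
Matches: ['rag', 'rag', 'rag', 'rag', 'Rag', 'rag', 'rag']
Count: 7

7


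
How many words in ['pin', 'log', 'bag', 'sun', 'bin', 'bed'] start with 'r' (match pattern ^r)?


Pattern ^r anchors to start of word. Check which words begin with 'r':
  'pin' -> no
  'log' -> no
  'bag' -> no
  'sun' -> no
  'bin' -> no
  'bed' -> no
Matching words: []
Count: 0

0


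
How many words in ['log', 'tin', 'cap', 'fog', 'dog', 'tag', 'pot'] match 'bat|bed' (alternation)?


Alternation 'bat|bed' matches either 'bat' or 'bed'.
Checking each word:
  'log' -> no
  'tin' -> no
  'cap' -> no
  'fog' -> no
  'dog' -> no
  'tag' -> no
  'pot' -> no
Matches: []
Count: 0

0


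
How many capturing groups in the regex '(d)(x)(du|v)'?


To count capturing groups, count each '(' that starts a group.
Pattern: '(d)(x)(du|v)'
Walking through the pattern:
  Position 0: '(' -> group #1
  Position 3: '(' -> group #2
  Position 6: '(' -> group #3
Total capturing groups: 3

3


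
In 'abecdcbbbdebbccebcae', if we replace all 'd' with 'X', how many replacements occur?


re.sub('d', 'X', text) replaces every occurrence of 'd' with 'X'.
Text: 'abecdcbbbdebbccebcae'
Scanning for 'd':
  pos 4: 'd' -> replacement #1
  pos 9: 'd' -> replacement #2
Total replacements: 2

2


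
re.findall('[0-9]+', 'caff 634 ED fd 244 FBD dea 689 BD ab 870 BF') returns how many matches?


Pattern '[0-9]+' finds one or more digits.
Text: 'caff 634 ED fd 244 FBD dea 689 BD ab 870 BF'
Scanning for matches:
  Match 1: '634'
  Match 2: '244'
  Match 3: '689'
  Match 4: '870'
Total matches: 4

4


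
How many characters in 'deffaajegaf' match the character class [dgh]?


Character class [dgh] matches any of: {d, g, h}
Scanning string 'deffaajegaf' character by character:
  pos 0: 'd' -> MATCH
  pos 1: 'e' -> no
  pos 2: 'f' -> no
  pos 3: 'f' -> no
  pos 4: 'a' -> no
  pos 5: 'a' -> no
  pos 6: 'j' -> no
  pos 7: 'e' -> no
  pos 8: 'g' -> MATCH
  pos 9: 'a' -> no
  pos 10: 'f' -> no
Total matches: 2

2


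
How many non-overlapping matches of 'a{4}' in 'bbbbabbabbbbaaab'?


Pattern 'a{4}' matches exactly 4 consecutive a's (greedy, non-overlapping).
String: 'bbbbabbabbbbaaab'
Scanning for runs of a's:
  Run at pos 4: 'a' (length 1) -> 0 match(es)
  Run at pos 7: 'a' (length 1) -> 0 match(es)
  Run at pos 12: 'aaa' (length 3) -> 0 match(es)
Matches found: []
Total: 0

0


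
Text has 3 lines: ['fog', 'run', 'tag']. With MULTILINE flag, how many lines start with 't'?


With MULTILINE flag, ^ matches the start of each line.
Lines: ['fog', 'run', 'tag']
Checking which lines start with 't':
  Line 1: 'fog' -> no
  Line 2: 'run' -> no
  Line 3: 'tag' -> MATCH
Matching lines: ['tag']
Count: 1

1


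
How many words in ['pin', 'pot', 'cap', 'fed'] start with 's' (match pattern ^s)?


Pattern ^s anchors to start of word. Check which words begin with 's':
  'pin' -> no
  'pot' -> no
  'cap' -> no
  'fed' -> no
Matching words: []
Count: 0

0


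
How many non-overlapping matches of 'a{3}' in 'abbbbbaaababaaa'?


Pattern 'a{3}' matches exactly 3 consecutive a's (greedy, non-overlapping).
String: 'abbbbbaaababaaa'
Scanning for runs of a's:
  Run at pos 0: 'a' (length 1) -> 0 match(es)
  Run at pos 6: 'aaa' (length 3) -> 1 match(es)
  Run at pos 10: 'a' (length 1) -> 0 match(es)
  Run at pos 12: 'aaa' (length 3) -> 1 match(es)
Matches found: ['aaa', 'aaa']
Total: 2

2


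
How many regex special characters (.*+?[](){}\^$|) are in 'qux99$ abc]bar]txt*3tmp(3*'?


Regex special characters are: . * + ? [ ] ( ) { } \ ^ $ |
Scanning 'qux99$ abc]bar]txt*3tmp(3*':
  pos 5: '$' -> SPECIAL
  pos 10: ']' -> SPECIAL
  pos 14: ']' -> SPECIAL
  pos 18: '*' -> SPECIAL
  pos 23: '(' -> SPECIAL
  pos 25: '*' -> SPECIAL
Special chars found: ['$', ']', ']', '*', '(', '*']
Total: 6

6


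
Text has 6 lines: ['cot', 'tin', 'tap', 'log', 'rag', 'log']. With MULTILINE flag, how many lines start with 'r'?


With MULTILINE flag, ^ matches the start of each line.
Lines: ['cot', 'tin', 'tap', 'log', 'rag', 'log']
Checking which lines start with 'r':
  Line 1: 'cot' -> no
  Line 2: 'tin' -> no
  Line 3: 'tap' -> no
  Line 4: 'log' -> no
  Line 5: 'rag' -> MATCH
  Line 6: 'log' -> no
Matching lines: ['rag']
Count: 1

1


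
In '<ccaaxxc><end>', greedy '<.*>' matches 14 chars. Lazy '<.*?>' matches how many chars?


Greedy '<.*>' tries to match as MUCH as possible.
Lazy '<.*?>' tries to match as LITTLE as possible.

String: '<ccaaxxc><end>'
Greedy '<.*>' starts at first '<' and extends to the LAST '>': '<ccaaxxc><end>' (14 chars)
Lazy '<.*?>' starts at first '<' and stops at the FIRST '>': '<ccaaxxc>' (9 chars)

9


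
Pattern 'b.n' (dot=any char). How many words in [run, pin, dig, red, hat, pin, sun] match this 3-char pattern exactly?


Pattern 'b.n' means: starts with 'b', any single char, ends with 'n'.
Checking each word (must be exactly 3 chars):
  'run' (len=3): no
  'pin' (len=3): no
  'dig' (len=3): no
  'red' (len=3): no
  'hat' (len=3): no
  'pin' (len=3): no
  'sun' (len=3): no
Matching words: []
Total: 0

0


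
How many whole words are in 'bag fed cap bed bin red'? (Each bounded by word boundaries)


Word boundaries (\b) mark the start/end of each word.
Text: 'bag fed cap bed bin red'
Splitting by whitespace:
  Word 1: 'bag'
  Word 2: 'fed'
  Word 3: 'cap'
  Word 4: 'bed'
  Word 5: 'bin'
  Word 6: 'red'
Total whole words: 6

6


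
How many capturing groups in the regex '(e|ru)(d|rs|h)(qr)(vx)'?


To count capturing groups, count each '(' that starts a group.
Pattern: '(e|ru)(d|rs|h)(qr)(vx)'
Walking through the pattern:
  Position 0: '(' -> group #1
  Position 6: '(' -> group #2
  Position 14: '(' -> group #3
  Position 18: '(' -> group #4
Total capturing groups: 4

4


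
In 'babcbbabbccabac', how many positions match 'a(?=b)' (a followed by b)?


Lookahead 'a(?=b)' matches 'a' only when followed by 'b'.
String: 'babcbbabbccabac'
Checking each position where char is 'a':
  pos 1: 'a' -> MATCH (next='b')
  pos 6: 'a' -> MATCH (next='b')
  pos 11: 'a' -> MATCH (next='b')
  pos 13: 'a' -> no (next='c')
Matching positions: [1, 6, 11]
Count: 3

3


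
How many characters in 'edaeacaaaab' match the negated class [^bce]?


Negated class [^bce] matches any char NOT in {b, c, e}
Scanning 'edaeacaaaab':
  pos 0: 'e' -> no (excluded)
  pos 1: 'd' -> MATCH
  pos 2: 'a' -> MATCH
  pos 3: 'e' -> no (excluded)
  pos 4: 'a' -> MATCH
  pos 5: 'c' -> no (excluded)
  pos 6: 'a' -> MATCH
  pos 7: 'a' -> MATCH
  pos 8: 'a' -> MATCH
  pos 9: 'a' -> MATCH
  pos 10: 'b' -> no (excluded)
Total matches: 7

7


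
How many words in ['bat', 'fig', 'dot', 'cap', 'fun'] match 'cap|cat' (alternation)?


Alternation 'cap|cat' matches either 'cap' or 'cat'.
Checking each word:
  'bat' -> no
  'fig' -> no
  'dot' -> no
  'cap' -> MATCH
  'fun' -> no
Matches: ['cap']
Count: 1

1


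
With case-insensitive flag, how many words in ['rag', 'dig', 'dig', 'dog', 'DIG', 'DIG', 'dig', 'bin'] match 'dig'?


Case-insensitive matching: compare each word's lowercase form to 'dig'.
  'rag' -> lower='rag' -> no
  'dig' -> lower='dig' -> MATCH
  'dig' -> lower='dig' -> MATCH
  'dog' -> lower='dog' -> no
  'DIG' -> lower='dig' -> MATCH
  'DIG' -> lower='dig' -> MATCH
  'dig' -> lower='dig' -> MATCH
  'bin' -> lower='bin' -> no
Matches: ['dig', 'dig', 'DIG', 'DIG', 'dig']
Count: 5

5


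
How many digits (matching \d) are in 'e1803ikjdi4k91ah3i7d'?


\d matches any digit 0-9.
Scanning 'e1803ikjdi4k91ah3i7d':
  pos 1: '1' -> DIGIT
  pos 2: '8' -> DIGIT
  pos 3: '0' -> DIGIT
  pos 4: '3' -> DIGIT
  pos 10: '4' -> DIGIT
  pos 12: '9' -> DIGIT
  pos 13: '1' -> DIGIT
  pos 16: '3' -> DIGIT
  pos 18: '7' -> DIGIT
Digits found: ['1', '8', '0', '3', '4', '9', '1', '3', '7']
Total: 9

9


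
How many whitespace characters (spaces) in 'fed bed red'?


\s matches whitespace characters (spaces, tabs, etc.).
Text: 'fed bed red'
This text has 3 words separated by spaces.
Number of spaces = number of words - 1 = 3 - 1 = 2

2


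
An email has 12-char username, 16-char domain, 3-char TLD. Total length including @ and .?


An email address has format: username@domain.tld
Username length: 12
'@' character: 1
Domain length: 16
'.' character: 1
TLD length: 3
Total = 12 + 1 + 16 + 1 + 3 = 33

33


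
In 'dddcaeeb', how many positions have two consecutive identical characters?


Looking for consecutive identical characters in 'dddcaeeb':
  pos 0-1: 'd' vs 'd' -> MATCH ('dd')
  pos 1-2: 'd' vs 'd' -> MATCH ('dd')
  pos 2-3: 'd' vs 'c' -> different
  pos 3-4: 'c' vs 'a' -> different
  pos 4-5: 'a' vs 'e' -> different
  pos 5-6: 'e' vs 'e' -> MATCH ('ee')
  pos 6-7: 'e' vs 'b' -> different
Consecutive identical pairs: ['dd', 'dd', 'ee']
Count: 3

3


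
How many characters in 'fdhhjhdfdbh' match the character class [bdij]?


Character class [bdij] matches any of: {b, d, i, j}
Scanning string 'fdhhjhdfdbh' character by character:
  pos 0: 'f' -> no
  pos 1: 'd' -> MATCH
  pos 2: 'h' -> no
  pos 3: 'h' -> no
  pos 4: 'j' -> MATCH
  pos 5: 'h' -> no
  pos 6: 'd' -> MATCH
  pos 7: 'f' -> no
  pos 8: 'd' -> MATCH
  pos 9: 'b' -> MATCH
  pos 10: 'h' -> no
Total matches: 5

5


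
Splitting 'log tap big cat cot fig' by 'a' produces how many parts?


Splitting by 'a' breaks the string at each occurrence of the separator.
Text: 'log tap big cat cot fig'
Parts after split:
  Part 1: 'log t'
  Part 2: 'p big c'
  Part 3: 't cot fig'
Total parts: 3

3


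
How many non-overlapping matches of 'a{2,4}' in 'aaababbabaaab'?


Pattern 'a{2,4}' matches between 2 and 4 consecutive a's (greedy).
String: 'aaababbabaaab'
Finding runs of a's and applying greedy matching:
  Run at pos 0: 'aaa' (length 3)
  Run at pos 4: 'a' (length 1)
  Run at pos 7: 'a' (length 1)
  Run at pos 9: 'aaa' (length 3)
Matches: ['aaa', 'aaa']
Count: 2

2


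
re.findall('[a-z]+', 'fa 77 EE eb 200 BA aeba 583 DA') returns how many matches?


Pattern '[a-z]+' finds one or more lowercase letters.
Text: 'fa 77 EE eb 200 BA aeba 583 DA'
Scanning for matches:
  Match 1: 'fa'
  Match 2: 'eb'
  Match 3: 'aeba'
Total matches: 3

3


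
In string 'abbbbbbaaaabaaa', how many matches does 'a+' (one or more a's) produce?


Pattern 'a+' matches one or more consecutive a's.
String: 'abbbbbbaaaabaaa'
Scanning for runs of a:
  Match 1: 'a' (length 1)
  Match 2: 'aaaa' (length 4)
  Match 3: 'aaa' (length 3)
Total matches: 3

3


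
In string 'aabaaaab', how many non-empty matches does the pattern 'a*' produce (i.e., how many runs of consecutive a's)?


Pattern 'a*' matches zero or more a's. We want non-empty runs of consecutive a's.
String: 'aabaaaab'
Walking through the string to find runs of a's:
  Run 1: positions 0-1 -> 'aa'
  Run 2: positions 3-6 -> 'aaaa'
Non-empty runs found: ['aa', 'aaaa']
Count: 2

2


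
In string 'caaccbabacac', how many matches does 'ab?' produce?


Pattern 'ab?' matches 'a' optionally followed by 'b'.
String: 'caaccbabacac'
Scanning left to right for 'a' then checking next char:
  Match 1: 'a' (a not followed by b)
  Match 2: 'a' (a not followed by b)
  Match 3: 'ab' (a followed by b)
  Match 4: 'a' (a not followed by b)
  Match 5: 'a' (a not followed by b)
Total matches: 5

5


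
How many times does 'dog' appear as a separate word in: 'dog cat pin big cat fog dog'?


Scanning each word for exact match 'dog':
  Word 1: 'dog' -> MATCH
  Word 2: 'cat' -> no
  Word 3: 'pin' -> no
  Word 4: 'big' -> no
  Word 5: 'cat' -> no
  Word 6: 'fog' -> no
  Word 7: 'dog' -> MATCH
Total matches: 2

2


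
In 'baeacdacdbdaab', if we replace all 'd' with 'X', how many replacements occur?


re.sub('d', 'X', text) replaces every occurrence of 'd' with 'X'.
Text: 'baeacdacdbdaab'
Scanning for 'd':
  pos 5: 'd' -> replacement #1
  pos 8: 'd' -> replacement #2
  pos 10: 'd' -> replacement #3
Total replacements: 3

3


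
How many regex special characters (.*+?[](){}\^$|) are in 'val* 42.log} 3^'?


Regex special characters are: . * + ? [ ] ( ) { } \ ^ $ |
Scanning 'val* 42.log} 3^':
  pos 3: '*' -> SPECIAL
  pos 7: '.' -> SPECIAL
  pos 11: '}' -> SPECIAL
  pos 14: '^' -> SPECIAL
Special chars found: ['*', '.', '}', '^']
Total: 4

4


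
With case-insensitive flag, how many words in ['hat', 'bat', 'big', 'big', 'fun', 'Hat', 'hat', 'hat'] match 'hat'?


Case-insensitive matching: compare each word's lowercase form to 'hat'.
  'hat' -> lower='hat' -> MATCH
  'bat' -> lower='bat' -> no
  'big' -> lower='big' -> no
  'big' -> lower='big' -> no
  'fun' -> lower='fun' -> no
  'Hat' -> lower='hat' -> MATCH
  'hat' -> lower='hat' -> MATCH
  'hat' -> lower='hat' -> MATCH
Matches: ['hat', 'Hat', 'hat', 'hat']
Count: 4

4


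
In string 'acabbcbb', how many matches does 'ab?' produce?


Pattern 'ab?' matches 'a' optionally followed by 'b'.
String: 'acabbcbb'
Scanning left to right for 'a' then checking next char:
  Match 1: 'a' (a not followed by b)
  Match 2: 'ab' (a followed by b)
Total matches: 2

2


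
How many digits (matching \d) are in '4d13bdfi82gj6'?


\d matches any digit 0-9.
Scanning '4d13bdfi82gj6':
  pos 0: '4' -> DIGIT
  pos 2: '1' -> DIGIT
  pos 3: '3' -> DIGIT
  pos 8: '8' -> DIGIT
  pos 9: '2' -> DIGIT
  pos 12: '6' -> DIGIT
Digits found: ['4', '1', '3', '8', '2', '6']
Total: 6

6


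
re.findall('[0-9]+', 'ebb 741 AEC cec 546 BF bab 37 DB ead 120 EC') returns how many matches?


Pattern '[0-9]+' finds one or more digits.
Text: 'ebb 741 AEC cec 546 BF bab 37 DB ead 120 EC'
Scanning for matches:
  Match 1: '741'
  Match 2: '546'
  Match 3: '37'
  Match 4: '120'
Total matches: 4

4


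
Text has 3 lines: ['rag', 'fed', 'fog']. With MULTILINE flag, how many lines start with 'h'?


With MULTILINE flag, ^ matches the start of each line.
Lines: ['rag', 'fed', 'fog']
Checking which lines start with 'h':
  Line 1: 'rag' -> no
  Line 2: 'fed' -> no
  Line 3: 'fog' -> no
Matching lines: []
Count: 0

0


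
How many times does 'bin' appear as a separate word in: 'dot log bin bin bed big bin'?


Scanning each word for exact match 'bin':
  Word 1: 'dot' -> no
  Word 2: 'log' -> no
  Word 3: 'bin' -> MATCH
  Word 4: 'bin' -> MATCH
  Word 5: 'bed' -> no
  Word 6: 'big' -> no
  Word 7: 'bin' -> MATCH
Total matches: 3

3


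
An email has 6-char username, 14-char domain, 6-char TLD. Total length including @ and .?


An email address has format: username@domain.tld
Username length: 6
'@' character: 1
Domain length: 14
'.' character: 1
TLD length: 6
Total = 6 + 1 + 14 + 1 + 6 = 28

28


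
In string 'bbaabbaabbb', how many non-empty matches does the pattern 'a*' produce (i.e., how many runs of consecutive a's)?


Pattern 'a*' matches zero or more a's. We want non-empty runs of consecutive a's.
String: 'bbaabbaabbb'
Walking through the string to find runs of a's:
  Run 1: positions 2-3 -> 'aa'
  Run 2: positions 6-7 -> 'aa'
Non-empty runs found: ['aa', 'aa']
Count: 2

2


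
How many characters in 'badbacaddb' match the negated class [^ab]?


Negated class [^ab] matches any char NOT in {a, b}
Scanning 'badbacaddb':
  pos 0: 'b' -> no (excluded)
  pos 1: 'a' -> no (excluded)
  pos 2: 'd' -> MATCH
  pos 3: 'b' -> no (excluded)
  pos 4: 'a' -> no (excluded)
  pos 5: 'c' -> MATCH
  pos 6: 'a' -> no (excluded)
  pos 7: 'd' -> MATCH
  pos 8: 'd' -> MATCH
  pos 9: 'b' -> no (excluded)
Total matches: 4

4


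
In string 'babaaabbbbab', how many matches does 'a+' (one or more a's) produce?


Pattern 'a+' matches one or more consecutive a's.
String: 'babaaabbbbab'
Scanning for runs of a:
  Match 1: 'a' (length 1)
  Match 2: 'aaa' (length 3)
  Match 3: 'a' (length 1)
Total matches: 3

3


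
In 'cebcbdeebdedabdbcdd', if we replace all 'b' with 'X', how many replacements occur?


re.sub('b', 'X', text) replaces every occurrence of 'b' with 'X'.
Text: 'cebcbdeebdedabdbcdd'
Scanning for 'b':
  pos 2: 'b' -> replacement #1
  pos 4: 'b' -> replacement #2
  pos 8: 'b' -> replacement #3
  pos 13: 'b' -> replacement #4
  pos 15: 'b' -> replacement #5
Total replacements: 5

5


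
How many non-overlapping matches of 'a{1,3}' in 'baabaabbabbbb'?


Pattern 'a{1,3}' matches between 1 and 3 consecutive a's (greedy).
String: 'baabaabbabbbb'
Finding runs of a's and applying greedy matching:
  Run at pos 1: 'aa' (length 2)
  Run at pos 4: 'aa' (length 2)
  Run at pos 8: 'a' (length 1)
Matches: ['aa', 'aa', 'a']
Count: 3

3


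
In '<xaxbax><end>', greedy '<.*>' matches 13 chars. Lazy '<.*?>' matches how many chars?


Greedy '<.*>' tries to match as MUCH as possible.
Lazy '<.*?>' tries to match as LITTLE as possible.

String: '<xaxbax><end>'
Greedy '<.*>' starts at first '<' and extends to the LAST '>': '<xaxbax><end>' (13 chars)
Lazy '<.*?>' starts at first '<' and stops at the FIRST '>': '<xaxbax>' (8 chars)

8
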